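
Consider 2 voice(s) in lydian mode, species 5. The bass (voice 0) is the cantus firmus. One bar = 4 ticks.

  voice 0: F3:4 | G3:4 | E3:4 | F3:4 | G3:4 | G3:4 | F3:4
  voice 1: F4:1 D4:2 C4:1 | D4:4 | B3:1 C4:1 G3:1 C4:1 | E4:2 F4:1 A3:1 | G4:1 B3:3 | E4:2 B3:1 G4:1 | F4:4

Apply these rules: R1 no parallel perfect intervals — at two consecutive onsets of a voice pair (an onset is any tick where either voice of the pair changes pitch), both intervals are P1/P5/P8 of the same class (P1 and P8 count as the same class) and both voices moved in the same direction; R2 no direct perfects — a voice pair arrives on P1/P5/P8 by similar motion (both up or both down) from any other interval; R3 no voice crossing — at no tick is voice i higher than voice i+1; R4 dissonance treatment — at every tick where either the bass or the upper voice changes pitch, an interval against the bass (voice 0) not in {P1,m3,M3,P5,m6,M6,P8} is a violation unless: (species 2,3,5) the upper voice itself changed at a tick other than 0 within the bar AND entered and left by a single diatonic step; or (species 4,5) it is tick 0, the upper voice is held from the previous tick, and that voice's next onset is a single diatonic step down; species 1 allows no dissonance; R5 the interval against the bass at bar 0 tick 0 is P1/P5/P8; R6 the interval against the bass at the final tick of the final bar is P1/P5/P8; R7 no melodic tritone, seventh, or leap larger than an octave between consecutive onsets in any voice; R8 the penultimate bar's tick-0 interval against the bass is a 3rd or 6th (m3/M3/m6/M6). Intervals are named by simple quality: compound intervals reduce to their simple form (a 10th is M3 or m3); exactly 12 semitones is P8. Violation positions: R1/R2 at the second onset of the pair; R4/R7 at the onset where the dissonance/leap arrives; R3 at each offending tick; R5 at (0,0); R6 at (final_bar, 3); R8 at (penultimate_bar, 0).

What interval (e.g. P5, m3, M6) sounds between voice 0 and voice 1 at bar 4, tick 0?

voice 0=G3 voice 1=G4 -> P8

P8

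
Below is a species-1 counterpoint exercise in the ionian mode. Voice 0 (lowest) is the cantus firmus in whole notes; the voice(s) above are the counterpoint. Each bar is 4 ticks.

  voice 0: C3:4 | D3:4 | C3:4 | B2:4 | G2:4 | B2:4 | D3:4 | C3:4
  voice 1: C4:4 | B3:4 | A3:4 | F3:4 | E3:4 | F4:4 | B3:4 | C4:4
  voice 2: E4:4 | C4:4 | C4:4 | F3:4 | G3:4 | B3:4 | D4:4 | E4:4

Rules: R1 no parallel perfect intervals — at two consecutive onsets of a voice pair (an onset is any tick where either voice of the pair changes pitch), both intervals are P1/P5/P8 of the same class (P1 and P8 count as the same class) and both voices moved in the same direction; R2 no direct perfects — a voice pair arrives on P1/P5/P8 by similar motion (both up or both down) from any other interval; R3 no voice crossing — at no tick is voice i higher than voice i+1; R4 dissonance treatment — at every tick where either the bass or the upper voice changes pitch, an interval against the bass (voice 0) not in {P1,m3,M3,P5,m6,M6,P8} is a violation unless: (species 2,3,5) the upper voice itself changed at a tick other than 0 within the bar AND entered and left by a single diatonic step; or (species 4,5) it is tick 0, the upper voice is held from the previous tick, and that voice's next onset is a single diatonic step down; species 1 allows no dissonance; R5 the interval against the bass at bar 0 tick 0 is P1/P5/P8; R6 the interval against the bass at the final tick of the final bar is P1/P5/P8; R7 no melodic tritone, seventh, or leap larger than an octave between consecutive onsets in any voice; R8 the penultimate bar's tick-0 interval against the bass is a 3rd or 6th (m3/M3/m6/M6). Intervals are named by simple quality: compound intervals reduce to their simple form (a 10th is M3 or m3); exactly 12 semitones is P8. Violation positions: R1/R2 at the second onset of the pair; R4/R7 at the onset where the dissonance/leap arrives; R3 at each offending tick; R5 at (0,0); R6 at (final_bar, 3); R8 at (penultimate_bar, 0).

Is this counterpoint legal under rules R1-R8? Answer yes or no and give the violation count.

bar 0: v0=C3 v1=C4 v2=E4 (M3)
bar 1: v0=D3 v1=B3 v2=C4 (m7)
bar 2: v0=C3 v1=A3 v2=C4 (P8)
bar 3: v0=B2 v1=F3 v2=F3 (TT)
bar 4: v0=G2 v1=E3 v2=G3 (P8)
bar 5: v0=B2 v1=F4 v2=B3 (P8)
bar 6: v0=D3 v1=B3 v2=D4 (P8)
bar 7: v0=C3 v1=C4 v2=E4 (M3)
  R5 @ bar0.0: opens on M3
  R4 @ bar1.0: D3/C4 m7 untreated
  R2 @ bar3.0: A3/C4 m3 -> F3/F3 P1 similar
  R4 @ bar3.0: B2/F3 TT untreated
  R4 @ bar3.0: B2/F3 TT untreated
  R1 @ bar5.0: G2/G3 P8 -> B2/B3 P8 similar
  R3 @ bar5.0: F4 above B3
  R4 @ bar5.0: B2/F4 TT untreated
  R7 @ bar5.0: E3->F4 leap 13st
  R3 @ bar5.1: F4 above B3
  R3 @ bar5.2: F4 above B3
  R3 @ bar5.3: F4 above B3
  R1 @ bar6.0: B2/B3 P8 -> D3/D4 P8 similar
  R7 @ bar6.0: F4->B3 leap 6st
  R8 @ bar6.0: penult P8 not 3rd/6th
  R6 @ bar7.3: closes on M3

No (16 violations)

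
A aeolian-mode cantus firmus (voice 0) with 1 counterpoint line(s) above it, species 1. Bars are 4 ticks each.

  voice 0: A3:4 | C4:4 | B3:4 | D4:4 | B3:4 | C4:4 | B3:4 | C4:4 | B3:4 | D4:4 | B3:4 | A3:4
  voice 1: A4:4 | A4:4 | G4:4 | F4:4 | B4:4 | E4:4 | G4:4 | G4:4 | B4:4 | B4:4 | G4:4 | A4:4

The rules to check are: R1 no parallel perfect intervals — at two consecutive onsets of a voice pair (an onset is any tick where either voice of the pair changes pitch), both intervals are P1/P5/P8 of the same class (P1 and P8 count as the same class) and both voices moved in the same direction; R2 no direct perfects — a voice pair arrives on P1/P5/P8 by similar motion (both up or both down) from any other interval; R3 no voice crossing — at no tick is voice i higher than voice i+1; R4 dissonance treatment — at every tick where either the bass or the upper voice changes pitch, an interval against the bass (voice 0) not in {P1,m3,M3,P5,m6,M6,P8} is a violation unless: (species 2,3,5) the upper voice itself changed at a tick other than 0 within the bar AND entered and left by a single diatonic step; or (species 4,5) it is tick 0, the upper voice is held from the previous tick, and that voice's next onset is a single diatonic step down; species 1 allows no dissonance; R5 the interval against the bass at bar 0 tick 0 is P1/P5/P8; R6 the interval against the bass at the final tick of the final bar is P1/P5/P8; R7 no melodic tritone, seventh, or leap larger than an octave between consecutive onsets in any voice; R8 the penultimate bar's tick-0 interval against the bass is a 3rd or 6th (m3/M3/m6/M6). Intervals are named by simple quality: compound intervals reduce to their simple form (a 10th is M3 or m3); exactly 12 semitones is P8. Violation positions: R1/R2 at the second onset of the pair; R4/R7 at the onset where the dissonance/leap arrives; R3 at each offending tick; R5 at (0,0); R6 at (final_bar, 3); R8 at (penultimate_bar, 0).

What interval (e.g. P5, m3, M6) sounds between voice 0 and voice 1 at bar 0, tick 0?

P8

voice 0=A3 voice 1=A4 -> P8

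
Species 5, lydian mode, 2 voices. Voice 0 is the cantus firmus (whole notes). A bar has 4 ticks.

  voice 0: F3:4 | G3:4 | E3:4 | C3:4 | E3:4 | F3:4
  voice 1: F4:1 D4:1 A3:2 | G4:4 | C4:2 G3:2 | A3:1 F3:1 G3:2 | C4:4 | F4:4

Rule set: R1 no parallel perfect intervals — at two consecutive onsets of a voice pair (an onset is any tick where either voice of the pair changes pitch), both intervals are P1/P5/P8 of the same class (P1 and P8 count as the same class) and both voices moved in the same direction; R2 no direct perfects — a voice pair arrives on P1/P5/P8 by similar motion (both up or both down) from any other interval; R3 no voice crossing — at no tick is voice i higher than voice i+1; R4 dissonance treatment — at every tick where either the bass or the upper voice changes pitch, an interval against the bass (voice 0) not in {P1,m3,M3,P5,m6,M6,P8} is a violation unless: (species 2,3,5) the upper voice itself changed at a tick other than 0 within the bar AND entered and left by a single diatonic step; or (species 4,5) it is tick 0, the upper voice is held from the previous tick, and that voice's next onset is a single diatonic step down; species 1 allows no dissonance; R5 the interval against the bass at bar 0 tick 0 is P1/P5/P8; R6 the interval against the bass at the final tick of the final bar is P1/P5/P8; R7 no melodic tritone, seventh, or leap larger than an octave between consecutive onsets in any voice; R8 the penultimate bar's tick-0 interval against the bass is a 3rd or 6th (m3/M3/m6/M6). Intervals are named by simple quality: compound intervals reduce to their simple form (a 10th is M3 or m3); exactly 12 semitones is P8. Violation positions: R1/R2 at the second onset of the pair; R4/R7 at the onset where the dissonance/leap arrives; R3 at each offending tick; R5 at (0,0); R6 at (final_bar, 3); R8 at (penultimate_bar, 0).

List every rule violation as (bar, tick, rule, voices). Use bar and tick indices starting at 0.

bar 0: v0=F3 v1=F4 downbeat P8
bar 1: v0=G3 v1=G4 downbeat P8
bar 2: v0=E3 v1=C4 downbeat m6
bar 3: v0=C3 v1=A3 downbeat M6
bar 4: v0=E3 v1=C4 downbeat m6
bar 5: v0=F3 v1=F4 downbeat P8
  -> R2 @ bar 1 tick 0 v(0, 1): F3/A3 M3 -> G3/G4 P8 similar
  -> R7 @ bar 1 tick 0 v(1,): A3->G4 leap 10st
  -> R4 @ bar 3 tick 1 v(0, 1): C3/F3 P4 untreated
  -> R2 @ bar 5 tick 0 v(0, 1): E3/C4 m6 -> F3/F4 P8 similar

(1, 0, R2, (0, 1))
(1, 0, R7, (1,))
(3, 1, R4, (0, 1))
(5, 0, R2, (0, 1))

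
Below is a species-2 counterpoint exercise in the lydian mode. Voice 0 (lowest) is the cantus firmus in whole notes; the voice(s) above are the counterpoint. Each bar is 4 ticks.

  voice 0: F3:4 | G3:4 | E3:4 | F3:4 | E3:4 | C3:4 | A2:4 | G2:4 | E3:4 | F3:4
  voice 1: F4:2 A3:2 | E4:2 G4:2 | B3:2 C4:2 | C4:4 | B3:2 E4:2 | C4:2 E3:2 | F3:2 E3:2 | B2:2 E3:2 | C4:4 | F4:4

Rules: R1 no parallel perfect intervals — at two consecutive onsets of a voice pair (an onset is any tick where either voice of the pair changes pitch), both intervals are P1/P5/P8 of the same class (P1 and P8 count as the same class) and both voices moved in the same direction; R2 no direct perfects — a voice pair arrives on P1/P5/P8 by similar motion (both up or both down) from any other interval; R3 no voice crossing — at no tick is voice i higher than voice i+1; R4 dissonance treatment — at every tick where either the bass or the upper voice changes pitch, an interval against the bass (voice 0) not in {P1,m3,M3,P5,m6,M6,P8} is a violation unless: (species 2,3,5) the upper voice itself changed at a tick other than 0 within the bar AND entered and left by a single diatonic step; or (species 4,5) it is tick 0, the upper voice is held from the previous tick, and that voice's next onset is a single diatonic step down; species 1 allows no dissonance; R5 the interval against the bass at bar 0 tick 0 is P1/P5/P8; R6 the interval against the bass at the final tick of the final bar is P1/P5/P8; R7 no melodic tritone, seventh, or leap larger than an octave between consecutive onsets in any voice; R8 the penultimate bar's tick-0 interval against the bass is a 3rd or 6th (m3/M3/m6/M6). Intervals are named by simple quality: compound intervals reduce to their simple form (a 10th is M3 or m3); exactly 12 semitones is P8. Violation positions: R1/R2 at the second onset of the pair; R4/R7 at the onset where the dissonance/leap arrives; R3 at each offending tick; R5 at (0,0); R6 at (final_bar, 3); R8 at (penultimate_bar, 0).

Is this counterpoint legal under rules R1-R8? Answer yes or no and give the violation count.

No (4 violations)

bar 0: v0=F3 v1=F4 (P8)
bar 1: v0=G3 v1=E4 (M6)
bar 2: v0=E3 v1=B3 (P5)
bar 3: v0=F3 v1=C4 (P5)
bar 4: v0=E3 v1=B3 (P5)
bar 5: v0=C3 v1=C4 (P8)
bar 6: v0=A2 v1=F3 (m6)
bar 7: v0=G2 v1=B2 (M3)
bar 8: v0=E3 v1=C4 (m6)
bar 9: v0=F3 v1=F4 (P8)
  R2 @ bar2.0: G3/G4 P8 -> E3/B3 P5 similar
  R1 @ bar4.0: F3/C4 P5 -> E3/B3 P5 similar
  R1 @ bar5.0: E3/E4 P8 -> C3/C4 P8 similar
  R2 @ bar9.0: E3/C4 m6 -> F3/F4 P8 similar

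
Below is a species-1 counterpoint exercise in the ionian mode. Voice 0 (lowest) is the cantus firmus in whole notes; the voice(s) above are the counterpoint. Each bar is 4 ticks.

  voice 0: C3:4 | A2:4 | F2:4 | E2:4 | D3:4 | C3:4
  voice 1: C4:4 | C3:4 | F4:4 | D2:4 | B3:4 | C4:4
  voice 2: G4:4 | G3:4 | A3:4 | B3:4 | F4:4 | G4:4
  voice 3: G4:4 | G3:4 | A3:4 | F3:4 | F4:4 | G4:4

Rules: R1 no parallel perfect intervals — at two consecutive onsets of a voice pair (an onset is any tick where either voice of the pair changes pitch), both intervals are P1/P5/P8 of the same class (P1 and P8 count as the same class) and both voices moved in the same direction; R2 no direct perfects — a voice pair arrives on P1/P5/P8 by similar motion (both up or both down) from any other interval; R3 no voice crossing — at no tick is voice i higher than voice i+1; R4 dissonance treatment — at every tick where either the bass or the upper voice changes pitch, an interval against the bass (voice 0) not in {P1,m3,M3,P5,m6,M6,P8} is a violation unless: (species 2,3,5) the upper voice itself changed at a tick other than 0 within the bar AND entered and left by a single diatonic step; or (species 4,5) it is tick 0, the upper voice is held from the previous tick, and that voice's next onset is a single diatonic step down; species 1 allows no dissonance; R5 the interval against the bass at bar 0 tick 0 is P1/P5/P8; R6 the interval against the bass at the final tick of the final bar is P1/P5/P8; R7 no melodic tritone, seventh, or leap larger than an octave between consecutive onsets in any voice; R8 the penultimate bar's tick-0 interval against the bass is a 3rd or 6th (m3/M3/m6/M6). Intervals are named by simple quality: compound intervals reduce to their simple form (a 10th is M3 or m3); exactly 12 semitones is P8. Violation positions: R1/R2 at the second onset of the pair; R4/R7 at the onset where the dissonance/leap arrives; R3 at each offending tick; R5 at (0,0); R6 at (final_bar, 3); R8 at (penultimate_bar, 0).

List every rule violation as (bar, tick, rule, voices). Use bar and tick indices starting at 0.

bar 0: v0=C3 v1=C4 v2=G4 v3=G4 downbeat P5
bar 1: v0=A2 v1=C3 v2=G3 v3=G3 downbeat m7
bar 2: v0=F2 v1=F4 v2=A3 v3=A3 downbeat M3
bar 3: v0=E2 v1=D2 v2=B3 v3=F3 downbeat m2
bar 4: v0=D3 v1=B3 v2=F4 v3=F4 downbeat m3
bar 5: v0=C3 v1=C4 v2=G4 v3=G4 downbeat P5
  -> R1 @ bar 1 tick 0 v(1, 2): C4/G4 P5 -> C3/G3 P5 similar
  -> R1 @ bar 1 tick 0 v(1, 3): C4/G4 P5 -> C3/G3 P5 similar
  -> R1 @ bar 1 tick 0 v(2, 3): G4/G4 P1 -> G3/G3 P1 similar
  -> R4 @ bar 1 tick 0 v(0, 2): A2/G3 m7 untreated
  -> R4 @ bar 1 tick 0 v(0, 3): A2/G3 m7 untreated
  -> R1 @ bar 2 tick 0 v(2, 3): G3/G3 P1 -> A3/A3 P1 similar
  -> R3 @ bar 2 tick 0 v(1, 2): F4 above A3
  -> R7 @ bar 2 tick 0 v(1,): C3->F4 leap 17st
  -> R3 @ bar 2 tick 1 v(1, 2): F4 above A3
  -> R3 @ bar 2 tick 2 v(1, 2): F4 above A3
  -> R3 @ bar 2 tick 3 v(1, 2): F4 above A3
  -> R3 @ bar 3 tick 0 v(0, 1): E2 above D2
  -> R3 @ bar 3 tick 0 v(2, 3): B3 above F3
  -> R4 @ bar 3 tick 0 v(0, 1): E2/D2 M2 untreated
  -> R4 @ bar 3 tick 0 v(0, 3): E2/F3 m2 untreated
  -> R7 @ bar 3 tick 0 v(1,): F4->D2 leap 27st
  -> R3 @ bar 3 tick 1 v(0, 1): E2 above D2
  -> R3 @ bar 3 tick 1 v(2, 3): B3 above F3
  -> R3 @ bar 3 tick 2 v(0, 1): E2 above D2
  -> R3 @ bar 3 tick 2 v(2, 3): B3 above F3
  -> R3 @ bar 3 tick 3 v(0, 1): E2 above D2
  -> R3 @ bar 3 tick 3 v(2, 3): B3 above F3
  -> R2 @ bar 4 tick 0 v(2, 3): B3/F3 TT -> F4/F4 P1 similar
  -> R7 @ bar 4 tick 0 v(0,): E2->D3 leap 10st
  -> R7 @ bar 4 tick 0 v(1,): D2->B3 leap 21st
  -> R7 @ bar 4 tick 0 v(2,): B3->F4 leap 6st
  -> R1 @ bar 5 tick 0 v(2, 3): F4/F4 P1 -> G4/G4 P1 similar
  -> R2 @ bar 5 tick 0 v(1, 2): B3/F4 TT -> C4/G4 P5 similar
  -> R2 @ bar 5 tick 0 v(1, 3): B3/F4 TT -> C4/G4 P5 similar

(1, 0, R1, (1, 2))
(1, 0, R1, (1, 3))
(1, 0, R1, (2, 3))
(1, 0, R4, (0, 2))
(1, 0, R4, (0, 3))
(2, 0, R1, (2, 3))
(2, 0, R3, (1, 2))
(2, 0, R7, (1,))
(2, 1, R3, (1, 2))
(2, 2, R3, (1, 2))
(2, 3, R3, (1, 2))
(3, 0, R3, (0, 1))
(3, 0, R3, (2, 3))
(3, 0, R4, (0, 1))
(3, 0, R4, (0, 3))
(3, 0, R7, (1,))
(3, 1, R3, (0, 1))
(3, 1, R3, (2, 3))
(3, 2, R3, (0, 1))
(3, 2, R3, (2, 3))
(3, 3, R3, (0, 1))
(3, 3, R3, (2, 3))
(4, 0, R2, (2, 3))
(4, 0, R7, (0,))
(4, 0, R7, (1,))
(4, 0, R7, (2,))
(5, 0, R1, (2, 3))
(5, 0, R2, (1, 2))
(5, 0, R2, (1, 3))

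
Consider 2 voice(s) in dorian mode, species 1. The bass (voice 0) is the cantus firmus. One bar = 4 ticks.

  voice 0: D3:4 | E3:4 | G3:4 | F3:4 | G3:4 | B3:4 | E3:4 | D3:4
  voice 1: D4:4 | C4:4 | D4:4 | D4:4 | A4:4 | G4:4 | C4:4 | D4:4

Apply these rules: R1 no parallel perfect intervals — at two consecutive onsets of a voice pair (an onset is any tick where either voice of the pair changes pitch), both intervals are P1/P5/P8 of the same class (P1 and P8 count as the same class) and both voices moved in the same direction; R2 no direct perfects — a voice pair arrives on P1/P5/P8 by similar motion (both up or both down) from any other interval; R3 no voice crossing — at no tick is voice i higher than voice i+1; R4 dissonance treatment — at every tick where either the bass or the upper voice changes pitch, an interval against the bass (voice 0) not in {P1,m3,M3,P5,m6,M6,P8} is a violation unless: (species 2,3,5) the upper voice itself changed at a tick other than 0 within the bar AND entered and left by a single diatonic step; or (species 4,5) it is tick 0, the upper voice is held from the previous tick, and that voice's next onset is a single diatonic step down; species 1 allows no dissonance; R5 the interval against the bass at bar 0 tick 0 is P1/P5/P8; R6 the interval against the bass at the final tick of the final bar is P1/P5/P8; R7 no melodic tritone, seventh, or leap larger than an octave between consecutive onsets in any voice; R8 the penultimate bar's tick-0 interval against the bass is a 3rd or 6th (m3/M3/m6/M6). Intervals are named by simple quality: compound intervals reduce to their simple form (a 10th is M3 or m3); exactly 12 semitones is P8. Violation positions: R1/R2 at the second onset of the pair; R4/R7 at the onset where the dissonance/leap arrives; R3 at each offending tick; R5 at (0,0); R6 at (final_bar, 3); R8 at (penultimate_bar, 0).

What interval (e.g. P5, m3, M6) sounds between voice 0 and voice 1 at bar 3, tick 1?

M6

voice 0=F3 voice 1=D4 -> M6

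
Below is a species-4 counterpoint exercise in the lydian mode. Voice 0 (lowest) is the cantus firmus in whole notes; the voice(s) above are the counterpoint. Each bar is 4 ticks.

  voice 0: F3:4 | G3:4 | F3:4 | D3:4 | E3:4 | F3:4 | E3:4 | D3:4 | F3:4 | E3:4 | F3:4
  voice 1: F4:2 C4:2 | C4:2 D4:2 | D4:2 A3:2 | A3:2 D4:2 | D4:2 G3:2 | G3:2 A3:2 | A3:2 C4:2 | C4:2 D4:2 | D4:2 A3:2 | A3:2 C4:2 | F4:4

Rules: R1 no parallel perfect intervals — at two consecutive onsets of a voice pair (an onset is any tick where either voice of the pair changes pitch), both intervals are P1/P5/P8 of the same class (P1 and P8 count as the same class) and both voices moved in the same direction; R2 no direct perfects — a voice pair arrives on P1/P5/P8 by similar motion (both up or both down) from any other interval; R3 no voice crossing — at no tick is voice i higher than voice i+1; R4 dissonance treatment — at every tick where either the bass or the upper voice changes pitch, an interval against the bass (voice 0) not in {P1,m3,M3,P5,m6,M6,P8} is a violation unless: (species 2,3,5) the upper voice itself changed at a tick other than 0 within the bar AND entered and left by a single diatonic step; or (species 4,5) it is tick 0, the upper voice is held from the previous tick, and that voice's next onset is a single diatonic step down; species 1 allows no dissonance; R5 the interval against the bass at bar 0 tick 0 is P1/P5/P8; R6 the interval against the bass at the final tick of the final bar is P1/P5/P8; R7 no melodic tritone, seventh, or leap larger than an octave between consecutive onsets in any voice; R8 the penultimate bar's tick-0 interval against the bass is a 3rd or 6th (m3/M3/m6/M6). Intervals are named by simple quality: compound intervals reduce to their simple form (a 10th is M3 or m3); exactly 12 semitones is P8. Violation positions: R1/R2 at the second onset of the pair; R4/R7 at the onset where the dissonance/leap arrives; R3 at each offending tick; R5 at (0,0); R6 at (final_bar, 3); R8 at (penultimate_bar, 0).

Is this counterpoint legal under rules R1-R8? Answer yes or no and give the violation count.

No (8 violations)

bar 0: v0=F3 v1=F4 (P8)
bar 1: v0=G3 v1=C4 (P4)
bar 2: v0=F3 v1=D4 (M6)
bar 3: v0=D3 v1=A3 (P5)
bar 4: v0=E3 v1=D4 (m7)
bar 5: v0=F3 v1=G3 (M2)
bar 6: v0=E3 v1=A3 (P4)
bar 7: v0=D3 v1=C4 (m7)
bar 8: v0=F3 v1=D4 (M6)
bar 9: v0=E3 v1=A3 (P4)
bar 10: v0=F3 v1=F4 (P8)
  R4 @ bar1.0: G3/C4 P4 untreated
  R4 @ bar4.0: E3/D4 m7 untreated
  R4 @ bar5.0: F3/G3 M2 untreated
  R4 @ bar6.0: E3/A3 P4 untreated
  R4 @ bar7.0: D3/C4 m7 untreated
  R4 @ bar9.0: E3/A3 P4 untreated
  R8 @ bar9.0: penult P4 not 3rd/6th
  R2 @ bar10.0: E3/C4 m6 -> F3/F4 P8 similar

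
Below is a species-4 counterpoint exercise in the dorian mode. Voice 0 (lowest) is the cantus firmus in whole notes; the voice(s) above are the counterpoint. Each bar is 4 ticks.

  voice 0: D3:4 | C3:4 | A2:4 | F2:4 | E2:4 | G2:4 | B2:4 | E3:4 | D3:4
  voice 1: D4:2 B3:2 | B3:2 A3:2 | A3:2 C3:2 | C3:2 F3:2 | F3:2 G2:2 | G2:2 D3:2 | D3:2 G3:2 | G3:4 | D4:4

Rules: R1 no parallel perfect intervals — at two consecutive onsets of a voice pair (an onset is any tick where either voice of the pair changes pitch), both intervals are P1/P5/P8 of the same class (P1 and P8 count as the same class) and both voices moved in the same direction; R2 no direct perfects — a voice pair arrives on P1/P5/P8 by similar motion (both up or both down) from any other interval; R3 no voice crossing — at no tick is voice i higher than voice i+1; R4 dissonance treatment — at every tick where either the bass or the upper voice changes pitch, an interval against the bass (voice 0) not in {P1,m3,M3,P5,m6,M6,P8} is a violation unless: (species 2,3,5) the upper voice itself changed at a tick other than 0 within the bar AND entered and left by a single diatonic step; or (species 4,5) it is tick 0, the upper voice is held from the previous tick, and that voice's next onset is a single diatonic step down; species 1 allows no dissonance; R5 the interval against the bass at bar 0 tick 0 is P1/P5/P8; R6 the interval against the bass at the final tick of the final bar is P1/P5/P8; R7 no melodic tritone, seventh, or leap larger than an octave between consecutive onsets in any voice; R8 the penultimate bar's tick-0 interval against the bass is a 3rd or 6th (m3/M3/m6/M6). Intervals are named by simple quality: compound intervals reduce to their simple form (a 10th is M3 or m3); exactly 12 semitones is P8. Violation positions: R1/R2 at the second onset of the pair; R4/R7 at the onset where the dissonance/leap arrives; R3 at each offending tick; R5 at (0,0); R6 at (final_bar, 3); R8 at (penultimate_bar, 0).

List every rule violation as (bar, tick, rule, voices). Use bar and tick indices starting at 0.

(4, 0, R4, (0, 1))
(4, 2, R7, (1,))

bar 0: v0=D3 v1=D4 downbeat P8
bar 1: v0=C3 v1=B3 downbeat M7
bar 2: v0=A2 v1=A3 downbeat P8
bar 3: v0=F2 v1=C3 downbeat P5
bar 4: v0=E2 v1=F3 downbeat m2
bar 5: v0=G2 v1=G2 downbeat P1
bar 6: v0=B2 v1=D3 downbeat m3
bar 7: v0=E3 v1=G3 downbeat m3
bar 8: v0=D3 v1=D4 downbeat P8
  -> R4 @ bar 4 tick 0 v(0, 1): E2/F3 m2 untreated
  -> R7 @ bar 4 tick 2 v(1,): F3->G2 leap 10st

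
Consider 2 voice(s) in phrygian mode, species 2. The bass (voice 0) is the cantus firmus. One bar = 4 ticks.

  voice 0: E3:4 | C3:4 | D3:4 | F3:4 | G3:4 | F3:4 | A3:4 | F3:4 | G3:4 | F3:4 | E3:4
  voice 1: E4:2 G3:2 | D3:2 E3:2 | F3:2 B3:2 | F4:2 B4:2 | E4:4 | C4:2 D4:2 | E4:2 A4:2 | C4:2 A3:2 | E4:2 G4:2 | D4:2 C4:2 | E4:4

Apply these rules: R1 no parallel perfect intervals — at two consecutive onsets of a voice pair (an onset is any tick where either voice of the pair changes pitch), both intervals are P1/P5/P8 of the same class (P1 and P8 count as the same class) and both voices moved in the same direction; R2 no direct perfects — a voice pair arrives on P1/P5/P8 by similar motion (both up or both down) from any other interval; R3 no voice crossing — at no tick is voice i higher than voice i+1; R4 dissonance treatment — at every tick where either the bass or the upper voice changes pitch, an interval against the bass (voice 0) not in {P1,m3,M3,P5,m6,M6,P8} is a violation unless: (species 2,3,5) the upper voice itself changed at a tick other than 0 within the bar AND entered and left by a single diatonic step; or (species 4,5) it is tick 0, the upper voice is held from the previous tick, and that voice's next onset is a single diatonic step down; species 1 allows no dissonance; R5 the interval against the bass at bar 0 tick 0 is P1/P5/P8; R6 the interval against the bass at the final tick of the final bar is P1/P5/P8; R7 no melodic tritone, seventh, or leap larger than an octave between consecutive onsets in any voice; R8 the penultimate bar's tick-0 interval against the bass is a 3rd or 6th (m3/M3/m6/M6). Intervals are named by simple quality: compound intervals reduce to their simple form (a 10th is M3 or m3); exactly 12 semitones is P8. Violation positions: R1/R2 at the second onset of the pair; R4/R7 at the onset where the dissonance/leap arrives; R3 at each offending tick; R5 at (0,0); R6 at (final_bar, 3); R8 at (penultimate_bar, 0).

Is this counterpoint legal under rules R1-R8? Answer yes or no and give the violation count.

No (9 violations)

bar 0: v0=E3 v1=E4 (P8)
bar 1: v0=C3 v1=D3 (M2)
bar 2: v0=D3 v1=F3 (m3)
bar 3: v0=F3 v1=F4 (P8)
bar 4: v0=G3 v1=E4 (M6)
bar 5: v0=F3 v1=C4 (P5)
bar 6: v0=A3 v1=E4 (P5)
bar 7: v0=F3 v1=C4 (P5)
bar 8: v0=G3 v1=E4 (M6)
bar 9: v0=F3 v1=D4 (M6)
bar 10: v0=E3 v1=E4 (P8)
  R4 @ bar1.0: C3/D3 M2 untreated
  R7 @ bar2.2: F3->B3 leap 6st
  R2 @ bar3.0: D3/B3 M6 -> F3/F4 P8 similar
  R7 @ bar3.0: B3->F4 leap 6st
  R4 @ bar3.2: F3/B4 TT untreated
  R7 @ bar3.2: F4->B4 leap 6st
  R2 @ bar5.0: G3/E4 M6 -> F3/C4 P5 similar
  R2 @ bar6.0: F3/D4 M6 -> A3/E4 P5 similar
  R2 @ bar7.0: A3/A4 P8 -> F3/C4 P5 similar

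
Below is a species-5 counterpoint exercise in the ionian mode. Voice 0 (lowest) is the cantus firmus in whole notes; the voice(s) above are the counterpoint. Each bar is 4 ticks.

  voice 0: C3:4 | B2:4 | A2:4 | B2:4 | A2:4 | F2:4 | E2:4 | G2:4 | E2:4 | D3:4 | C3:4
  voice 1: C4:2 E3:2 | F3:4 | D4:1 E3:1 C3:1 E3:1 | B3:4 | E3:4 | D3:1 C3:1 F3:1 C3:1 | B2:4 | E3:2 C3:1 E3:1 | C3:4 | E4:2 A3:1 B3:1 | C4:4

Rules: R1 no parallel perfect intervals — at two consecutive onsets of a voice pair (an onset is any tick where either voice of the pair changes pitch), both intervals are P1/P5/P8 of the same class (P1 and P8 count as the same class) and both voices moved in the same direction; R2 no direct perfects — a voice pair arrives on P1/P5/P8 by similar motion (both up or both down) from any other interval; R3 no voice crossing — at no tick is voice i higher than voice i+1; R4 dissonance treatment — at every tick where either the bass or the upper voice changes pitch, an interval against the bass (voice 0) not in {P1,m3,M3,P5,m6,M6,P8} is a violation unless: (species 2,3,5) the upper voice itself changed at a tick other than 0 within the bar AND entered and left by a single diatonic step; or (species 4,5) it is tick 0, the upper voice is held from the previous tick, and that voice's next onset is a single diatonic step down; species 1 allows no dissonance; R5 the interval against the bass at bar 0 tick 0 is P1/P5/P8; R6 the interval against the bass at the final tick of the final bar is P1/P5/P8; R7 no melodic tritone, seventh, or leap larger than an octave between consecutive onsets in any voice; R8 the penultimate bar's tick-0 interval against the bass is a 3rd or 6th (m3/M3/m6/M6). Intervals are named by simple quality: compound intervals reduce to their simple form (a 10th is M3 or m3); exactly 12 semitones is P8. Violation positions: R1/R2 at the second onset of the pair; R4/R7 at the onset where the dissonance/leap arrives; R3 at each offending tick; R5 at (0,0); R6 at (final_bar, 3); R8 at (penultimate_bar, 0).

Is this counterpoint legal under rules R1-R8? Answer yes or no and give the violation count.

bar 0: v0=C3 v1=C4 (P8)
bar 1: v0=B2 v1=F3 (TT)
bar 2: v0=A2 v1=D4 (P4)
bar 3: v0=B2 v1=B3 (P8)
bar 4: v0=A2 v1=E3 (P5)
bar 5: v0=F2 v1=D3 (M6)
bar 6: v0=E2 v1=B2 (P5)
bar 7: v0=G2 v1=E3 (M6)
bar 8: v0=E2 v1=C3 (m6)
bar 9: v0=D3 v1=E4 (M2)
bar 10: v0=C3 v1=C4 (P8)
  R4 @ bar1.0: B2/F3 TT untreated
  R4 @ bar2.0: A2/D4 P4 untreated
  R7 @ bar2.1: D4->E3 leap 10st
  R2 @ bar3.0: A2/E3 P5 -> B2/B3 P8 similar
  R2 @ bar4.0: B2/B3 P8 -> A2/E3 P5 similar
  R1 @ bar6.0: F2/C3 P5 -> E2/B2 P5 similar
  R4 @ bar7.2: G2/C3 P4 untreated
  R4 @ bar9.0: D3/E4 M2 untreated
  R7 @ bar9.0: E2->D3 leap 10st
  R7 @ bar9.0: C3->E4 leap 16st
  R8 @ bar9.0: penult M2 not 3rd/6th

No (11 violations)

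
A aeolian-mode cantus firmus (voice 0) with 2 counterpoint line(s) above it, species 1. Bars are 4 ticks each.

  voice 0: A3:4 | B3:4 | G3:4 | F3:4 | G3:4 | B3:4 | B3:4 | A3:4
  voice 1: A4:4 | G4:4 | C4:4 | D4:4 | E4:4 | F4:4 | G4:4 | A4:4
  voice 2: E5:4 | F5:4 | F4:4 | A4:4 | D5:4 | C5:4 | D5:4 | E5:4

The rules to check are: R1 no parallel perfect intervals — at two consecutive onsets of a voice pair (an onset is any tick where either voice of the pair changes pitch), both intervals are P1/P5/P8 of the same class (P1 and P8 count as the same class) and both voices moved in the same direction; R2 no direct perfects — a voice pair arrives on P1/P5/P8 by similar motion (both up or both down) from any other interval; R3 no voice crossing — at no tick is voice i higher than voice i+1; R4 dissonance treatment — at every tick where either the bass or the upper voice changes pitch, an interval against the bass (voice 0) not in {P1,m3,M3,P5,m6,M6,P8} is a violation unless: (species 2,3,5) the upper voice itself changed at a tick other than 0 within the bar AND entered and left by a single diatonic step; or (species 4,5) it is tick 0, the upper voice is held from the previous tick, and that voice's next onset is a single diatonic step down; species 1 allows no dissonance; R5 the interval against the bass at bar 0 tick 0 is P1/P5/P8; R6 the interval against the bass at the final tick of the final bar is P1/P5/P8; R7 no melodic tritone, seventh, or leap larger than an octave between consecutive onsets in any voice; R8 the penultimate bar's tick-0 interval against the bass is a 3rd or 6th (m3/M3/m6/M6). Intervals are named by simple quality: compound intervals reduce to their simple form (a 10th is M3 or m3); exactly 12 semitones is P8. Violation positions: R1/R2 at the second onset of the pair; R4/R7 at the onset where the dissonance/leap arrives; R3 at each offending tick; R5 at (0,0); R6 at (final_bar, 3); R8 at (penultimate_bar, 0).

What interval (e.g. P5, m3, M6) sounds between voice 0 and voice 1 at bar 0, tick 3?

voice 0=A3 voice 1=A4 -> P8

P8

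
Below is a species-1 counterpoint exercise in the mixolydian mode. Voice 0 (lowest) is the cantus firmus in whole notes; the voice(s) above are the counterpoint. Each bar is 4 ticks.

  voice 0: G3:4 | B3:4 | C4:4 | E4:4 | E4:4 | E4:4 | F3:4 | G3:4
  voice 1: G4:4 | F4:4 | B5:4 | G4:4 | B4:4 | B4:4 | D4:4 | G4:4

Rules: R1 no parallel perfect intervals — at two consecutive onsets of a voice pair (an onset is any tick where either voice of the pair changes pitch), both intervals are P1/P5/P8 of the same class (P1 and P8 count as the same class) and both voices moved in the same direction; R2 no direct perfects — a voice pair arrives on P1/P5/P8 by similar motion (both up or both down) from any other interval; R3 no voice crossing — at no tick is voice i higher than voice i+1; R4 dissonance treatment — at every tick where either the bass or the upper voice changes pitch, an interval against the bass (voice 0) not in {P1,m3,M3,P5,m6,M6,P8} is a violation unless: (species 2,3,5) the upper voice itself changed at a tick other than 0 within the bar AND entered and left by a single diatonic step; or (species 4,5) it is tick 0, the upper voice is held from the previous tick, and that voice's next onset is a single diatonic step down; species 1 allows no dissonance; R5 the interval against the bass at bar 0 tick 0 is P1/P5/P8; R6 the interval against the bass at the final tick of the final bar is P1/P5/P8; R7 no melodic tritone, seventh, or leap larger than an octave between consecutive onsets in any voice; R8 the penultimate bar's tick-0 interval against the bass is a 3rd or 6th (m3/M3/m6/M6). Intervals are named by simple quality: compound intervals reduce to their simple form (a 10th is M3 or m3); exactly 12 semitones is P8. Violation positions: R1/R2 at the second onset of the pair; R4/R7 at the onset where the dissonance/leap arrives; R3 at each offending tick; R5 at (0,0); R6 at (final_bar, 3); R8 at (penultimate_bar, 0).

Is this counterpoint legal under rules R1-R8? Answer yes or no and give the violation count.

No (6 violations)

bar 0: v0=G3 v1=G4 (P8)
bar 1: v0=B3 v1=F4 (TT)
bar 2: v0=C4 v1=B5 (M7)
bar 3: v0=E4 v1=G4 (m3)
bar 4: v0=E4 v1=B4 (P5)
bar 5: v0=E4 v1=B4 (P5)
bar 6: v0=F3 v1=D4 (M6)
bar 7: v0=G3 v1=G4 (P8)
  R4 @ bar1.0: B3/F4 TT untreated
  R4 @ bar2.0: C4/B5 M7 untreated
  R7 @ bar2.0: F4->B5 leap 18st
  R7 @ bar3.0: B5->G4 leap 16st
  R7 @ bar6.0: E4->F3 leap 11st
  R2 @ bar7.0: F3/D4 M6 -> G3/G4 P8 similar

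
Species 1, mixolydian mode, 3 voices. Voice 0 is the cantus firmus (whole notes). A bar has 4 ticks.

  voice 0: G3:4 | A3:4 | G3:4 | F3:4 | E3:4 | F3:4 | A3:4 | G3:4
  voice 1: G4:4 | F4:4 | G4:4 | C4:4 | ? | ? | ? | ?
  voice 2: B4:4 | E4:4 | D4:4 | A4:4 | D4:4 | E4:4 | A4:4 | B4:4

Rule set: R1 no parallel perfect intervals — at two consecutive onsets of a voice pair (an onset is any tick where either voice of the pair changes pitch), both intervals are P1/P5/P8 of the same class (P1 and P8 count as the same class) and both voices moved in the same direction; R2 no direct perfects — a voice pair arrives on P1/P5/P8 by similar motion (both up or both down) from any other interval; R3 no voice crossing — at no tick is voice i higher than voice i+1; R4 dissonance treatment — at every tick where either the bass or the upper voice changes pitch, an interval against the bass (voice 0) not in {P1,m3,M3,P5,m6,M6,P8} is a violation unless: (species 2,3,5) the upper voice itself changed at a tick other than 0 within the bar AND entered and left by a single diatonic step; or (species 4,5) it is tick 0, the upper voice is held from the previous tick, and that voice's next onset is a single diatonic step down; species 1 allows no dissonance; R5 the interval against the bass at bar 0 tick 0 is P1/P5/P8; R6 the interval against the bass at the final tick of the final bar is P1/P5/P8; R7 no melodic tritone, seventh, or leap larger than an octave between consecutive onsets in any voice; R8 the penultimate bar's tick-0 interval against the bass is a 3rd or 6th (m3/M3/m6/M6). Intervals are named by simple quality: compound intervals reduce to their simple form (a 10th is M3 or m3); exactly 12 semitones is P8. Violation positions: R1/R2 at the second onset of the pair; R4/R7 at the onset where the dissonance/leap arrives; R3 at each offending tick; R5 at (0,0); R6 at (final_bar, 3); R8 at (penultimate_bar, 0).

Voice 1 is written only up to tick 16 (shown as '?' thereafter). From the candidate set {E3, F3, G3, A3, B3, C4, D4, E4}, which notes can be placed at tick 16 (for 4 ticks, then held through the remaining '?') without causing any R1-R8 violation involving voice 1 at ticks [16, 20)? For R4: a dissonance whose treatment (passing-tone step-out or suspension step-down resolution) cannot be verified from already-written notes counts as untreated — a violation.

{C4}

E3: violates R2
F3: violates R4
G3: violates R2
A3: violates R4
B3: violates R1
C4: legal
D4: violates R4
E4: violates R3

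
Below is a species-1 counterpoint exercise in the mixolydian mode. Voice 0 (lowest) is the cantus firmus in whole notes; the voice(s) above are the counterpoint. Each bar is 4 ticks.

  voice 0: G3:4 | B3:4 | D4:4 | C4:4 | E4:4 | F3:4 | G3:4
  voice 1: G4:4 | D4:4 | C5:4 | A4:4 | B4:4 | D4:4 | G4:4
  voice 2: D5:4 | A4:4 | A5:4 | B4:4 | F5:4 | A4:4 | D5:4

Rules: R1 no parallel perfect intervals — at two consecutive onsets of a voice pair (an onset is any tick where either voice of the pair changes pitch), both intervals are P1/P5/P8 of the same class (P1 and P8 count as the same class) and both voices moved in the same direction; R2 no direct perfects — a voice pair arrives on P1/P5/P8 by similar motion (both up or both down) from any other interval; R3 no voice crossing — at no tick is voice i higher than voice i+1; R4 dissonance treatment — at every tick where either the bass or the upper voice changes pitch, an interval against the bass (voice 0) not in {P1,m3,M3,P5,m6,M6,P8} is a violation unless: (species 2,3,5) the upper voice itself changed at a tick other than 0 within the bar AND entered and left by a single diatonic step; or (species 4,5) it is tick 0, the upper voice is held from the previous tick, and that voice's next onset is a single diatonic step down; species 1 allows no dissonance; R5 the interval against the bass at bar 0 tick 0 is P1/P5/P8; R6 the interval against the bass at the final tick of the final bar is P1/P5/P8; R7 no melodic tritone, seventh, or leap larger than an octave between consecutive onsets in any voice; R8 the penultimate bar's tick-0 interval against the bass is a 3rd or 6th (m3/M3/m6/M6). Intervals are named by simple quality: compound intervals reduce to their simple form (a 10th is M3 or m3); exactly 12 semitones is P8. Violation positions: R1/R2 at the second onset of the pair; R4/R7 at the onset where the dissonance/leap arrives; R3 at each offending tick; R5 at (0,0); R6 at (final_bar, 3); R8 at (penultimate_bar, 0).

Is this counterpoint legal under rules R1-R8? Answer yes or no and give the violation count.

bar 0: v0=G3 v1=G4 v2=D5 (P5)
bar 1: v0=B3 v1=D4 v2=A4 (m7)
bar 2: v0=D4 v1=C5 v2=A5 (P5)
bar 3: v0=C4 v1=A4 v2=B4 (M7)
bar 4: v0=E4 v1=B4 v2=F5 (m2)
bar 5: v0=F3 v1=D4 v2=A4 (M3)
bar 6: v0=G3 v1=G4 v2=D5 (P5)
  R1 @ bar1.0: G4/D5 P5 -> D4/A4 P5 similar
  R4 @ bar1.0: B3/A4 m7 untreated
  R2 @ bar2.0: B3/A4 m7 -> D4/A5 P5 similar
  R4 @ bar2.0: D4/C5 m7 untreated
  R7 @ bar2.0: D4->C5 leap 10st
  R4 @ bar3.0: C4/B4 M7 untreated
  R7 @ bar3.0: A5->B4 leap 10st
  R2 @ bar4.0: C4/A4 M6 -> E4/B4 P5 similar
  R4 @ bar4.0: E4/F5 m2 untreated
  R7 @ bar4.0: B4->F5 leap 6st
  R2 @ bar5.0: B4/F5 TT -> D4/A4 P5 similar
  R7 @ bar5.0: E4->F3 leap 11st
  R1 @ bar6.0: D4/A4 P5 -> G4/D5 P5 similar
  R2 @ bar6.0: F3/D4 M6 -> G3/G4 P8 similar
  R2 @ bar6.0: F3/A4 M3 -> G3/D5 P5 similar

No (15 violations)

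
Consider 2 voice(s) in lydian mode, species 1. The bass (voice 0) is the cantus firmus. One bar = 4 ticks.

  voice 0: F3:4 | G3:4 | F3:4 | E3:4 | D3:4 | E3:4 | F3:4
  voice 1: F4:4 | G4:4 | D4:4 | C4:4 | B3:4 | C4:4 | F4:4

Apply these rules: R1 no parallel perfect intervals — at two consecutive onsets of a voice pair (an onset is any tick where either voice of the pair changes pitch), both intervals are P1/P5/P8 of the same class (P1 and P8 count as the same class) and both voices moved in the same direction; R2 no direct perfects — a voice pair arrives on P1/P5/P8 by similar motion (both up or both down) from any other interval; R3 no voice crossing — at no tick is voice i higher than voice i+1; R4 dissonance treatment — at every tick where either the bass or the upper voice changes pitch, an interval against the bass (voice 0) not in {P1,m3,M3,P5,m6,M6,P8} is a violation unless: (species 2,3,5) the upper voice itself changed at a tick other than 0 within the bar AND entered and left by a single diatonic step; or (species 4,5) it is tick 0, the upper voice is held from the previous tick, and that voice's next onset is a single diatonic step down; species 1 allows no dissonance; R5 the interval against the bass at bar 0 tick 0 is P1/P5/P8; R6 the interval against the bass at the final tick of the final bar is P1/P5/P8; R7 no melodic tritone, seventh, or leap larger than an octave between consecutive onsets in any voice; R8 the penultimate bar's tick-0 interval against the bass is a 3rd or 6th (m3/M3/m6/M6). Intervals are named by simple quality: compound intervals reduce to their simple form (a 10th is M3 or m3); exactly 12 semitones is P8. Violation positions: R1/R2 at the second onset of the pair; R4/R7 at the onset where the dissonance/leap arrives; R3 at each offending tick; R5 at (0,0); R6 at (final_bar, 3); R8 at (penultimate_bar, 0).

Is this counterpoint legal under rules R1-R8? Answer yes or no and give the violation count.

bar 0: v0=F3 v1=F4 (P8)
bar 1: v0=G3 v1=G4 (P8)
bar 2: v0=F3 v1=D4 (M6)
bar 3: v0=E3 v1=C4 (m6)
bar 4: v0=D3 v1=B3 (M6)
bar 5: v0=E3 v1=C4 (m6)
bar 6: v0=F3 v1=F4 (P8)
  R1 @ bar1.0: F3/F4 P8 -> G3/G4 P8 similar
  R2 @ bar6.0: E3/C4 m6 -> F3/F4 P8 similar

No (2 violations)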